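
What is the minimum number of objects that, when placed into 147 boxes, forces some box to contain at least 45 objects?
n = (45 − 1)·147 + 1 = 6469

By the generalised pigeonhole principle, to guarantee some box contains ≥ r objects we need more than (r − 1) · k objects total. Threshold: n = (r − 1) · k + 1. With r = 45 and k = 147: n = 44 · 147 + 1 = 6468 + 1 = 6469. For n = 6468 = 44 · 147, we can put exactly 44 objects in every box, avoiding 45 in any single one — so 6469 is tight.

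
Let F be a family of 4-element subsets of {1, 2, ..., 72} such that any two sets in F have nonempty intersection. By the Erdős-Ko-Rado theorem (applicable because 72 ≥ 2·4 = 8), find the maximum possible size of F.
max |F| = C(71, 3) = 57155

Erdős-Ko-Rado (1961): when n ≥ 2k, max |F| = C(n−1, k−1). The bound is attained by the star {A : i ∈ A} for any fixed i ∈ [n]. Here C(72−1, 4−1) = C(71, 3) = 57155.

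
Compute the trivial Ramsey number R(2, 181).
R(2, 181) = 181

R(2, k) = k for all k ≥ 2: in a 2-colouring of K_k, either some edge is red (a red K_2) or all edges are blue (a blue K_k). And K_{180} coloured all-blue has no blue K_181, so R(2, 181) > 180. Hence R(2, 181) = 181.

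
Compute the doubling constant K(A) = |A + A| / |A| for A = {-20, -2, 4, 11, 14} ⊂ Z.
K = |A + A| / |A| = 15/5 = 3

Enumerate A + A = {a + b : a, b ∈ A}. With |A| = 5, there are |A|^2 = 25 ordered sum pairs; collecting distinct values, A + A = {-40, -22, -16, -9, -6, -4, 2, 8, 9, 12, 15, 18, 22, 25, 28}, so |A + A| = 15. Thus K = 15/5 = 3. For comparison, the minimum possible |A + A| over all 5-element sets is 2·5 − 1 = 9 (so min K = 9/5), attained only by arithmetic progressions.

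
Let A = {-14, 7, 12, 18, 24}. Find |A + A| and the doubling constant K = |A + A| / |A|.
K = |A + A| / |A| = 14/5

Enumerate A + A = {a + b : a, b ∈ A}. With |A| = 5, there are |A|^2 = 25 ordered sum pairs; collecting distinct values, A + A = {-28, -7, -2, 4, 10, 14, 19, 24, 25, 30, 31, 36, 42, 48}, so |A + A| = 14. Thus K = 14/5. For comparison, the minimum possible |A + A| over all 5-element sets is 2·5 − 1 = 9 (so min K = 9/5), attained only by arithmetic progressions.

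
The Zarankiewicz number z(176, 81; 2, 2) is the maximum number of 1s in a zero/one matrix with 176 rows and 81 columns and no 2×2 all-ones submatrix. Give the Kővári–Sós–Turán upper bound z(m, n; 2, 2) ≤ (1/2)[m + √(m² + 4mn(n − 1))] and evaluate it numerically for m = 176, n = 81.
z(176, 81; 2, 2) ≤ (1/2)[176 + √(176² + 4·176·81·80)] = (1/2)[176 + √4592896] = 1159.5521

Kővári–Sós–Turán: let r_1, ..., r_176 be the row sums and z = Σ r_i the total number of 1s. Each pair of columns can share at most one row with both entries 1 (else a 2×2 all-ones block appears), so Σ_i C(r_i, 2) ≤ C(81, 2) = 3240. By convexity Σ_i C(r_i, 2) ≥ 176·C(z/176, 2) = z(z − 176)/(2·176), giving z² − 176z − 176·81·80 ≤ 0 and hence z ≤ (1/2)[176 + √(30976 + 4·1140480)] = (1/2)[176 + √4592896] ≈ (1/2)(176 + 2143.1043) = 1159.5521.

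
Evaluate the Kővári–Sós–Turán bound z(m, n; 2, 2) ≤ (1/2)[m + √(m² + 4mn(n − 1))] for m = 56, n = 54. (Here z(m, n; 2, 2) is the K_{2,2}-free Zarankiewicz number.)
z(56, 54; 2, 2) ≤ (1/2)[56 + √(56² + 4·56·54·53)] = (1/2)[56 + √644224] = 429.3178

Kővári–Sós–Turán: let r_1, ..., r_56 be the row sums and z = Σ r_i the total number of 1s. Each pair of columns can share at most one row with both entries 1 (else a 2×2 all-ones block appears), so Σ_i C(r_i, 2) ≤ C(54, 2) = 1431. By convexity Σ_i C(r_i, 2) ≥ 56·C(z/56, 2) = z(z − 56)/(2·56), giving z² − 56z − 56·54·53 ≤ 0 and hence z ≤ (1/2)[56 + √(3136 + 4·160272)] = (1/2)[56 + √644224] ≈ (1/2)(56 + 802.6357) = 429.3178.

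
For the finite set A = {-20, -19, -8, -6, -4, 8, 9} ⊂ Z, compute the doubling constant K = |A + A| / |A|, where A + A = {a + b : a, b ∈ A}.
K = |A + A| / |A| = 24/7

Enumerate A + A = {a + b : a, b ∈ A}. With |A| = 7, there are |A|^2 = 49 ordered sum pairs; collecting distinct values, A + A = {-40, -39, -38, -28, -27, -26, -25, -24, -23, -16, -14, -12, -11, -10, -8, 0, 1, 2, 3, 4, 5, 16, 17, 18}, so |A + A| = 24. Thus K = 24/7. For comparison, the minimum possible |A + A| over all 7-element sets is 2·7 − 1 = 13 (so min K = 13/7), attained only by arithmetic progressions.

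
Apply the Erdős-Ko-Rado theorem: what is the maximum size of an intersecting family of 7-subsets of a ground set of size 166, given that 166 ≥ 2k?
max |F| = C(165, 6) = 25564880880

The Erdős-Ko-Rado theorem states: for n ≥ 2k, an intersecting family of k-subsets of an n-element set has size at most C(n − 1, k − 1), with equality for 'star' families {A ⊆ [n] : |A| = k, i ∈ A} (fix an element i). For n = 166, k = 7: C(165, 6) = 25564880880.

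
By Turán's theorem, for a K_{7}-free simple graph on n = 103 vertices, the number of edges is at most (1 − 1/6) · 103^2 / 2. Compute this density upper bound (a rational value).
Turán density bound = (5/6) · 103^2/2 = 53045/12 ≈ 4420.4167

Turán's theorem: ex(n, K_{r+1}) is achieved by the complete r-partite Turán graph T(n, r) with parts as balanced as possible, and is at most (1 − 1/r) · n^2/2. For r = 6, n = 103: the density bound is (5/6) · 10609/2 = 53045/12 ≈ 4420.4167. The integer-valued extremum is e(T(103, 6)) = 4420, which is strictly less than the density bound 53045/12 since 6 ∤ 103 (the parts of T(103, 6) cannot all be equal).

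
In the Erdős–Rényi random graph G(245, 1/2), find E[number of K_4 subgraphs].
E[# K_4] = C(245, 4) · (1/2)^C(4, 2) = 146475945 / 2^6 = 2288686.640625

For each 4-subset S of vertices (there are C(245, 4) = 146475945 such S), let X_S = 1 if S induces a K_4 (all C(4, 2) = 6 edges present). Then P(X_S = 1) = (1/2)^6 = 1/64. By linearity of expectation, E[# K_4] = C(245, 4) · (1/2)^6 = 146475945 / 64 = 2288686.640625.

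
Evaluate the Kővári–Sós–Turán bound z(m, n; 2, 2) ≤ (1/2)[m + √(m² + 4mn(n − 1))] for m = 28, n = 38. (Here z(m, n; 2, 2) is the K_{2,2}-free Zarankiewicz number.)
z(28, 38; 2, 2) ≤ (1/2)[28 + √(28² + 4·28·38·37)] = (1/2)[28 + √158256] = 212.907

Kővári–Sós–Turán: let r_1, ..., r_28 be the row sums and z = Σ r_i the total number of 1s. Each pair of columns can share at most one row with both entries 1 (else a 2×2 all-ones block appears), so Σ_i C(r_i, 2) ≤ C(38, 2) = 703. By convexity Σ_i C(r_i, 2) ≥ 28·C(z/28, 2) = z(z − 28)/(2·28), giving z² − 28z − 28·38·37 ≤ 0 and hence z ≤ (1/2)[28 + √(784 + 4·39368)] = (1/2)[28 + √158256] ≈ (1/2)(28 + 397.814) = 212.907.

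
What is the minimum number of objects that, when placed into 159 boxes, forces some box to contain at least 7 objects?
n = (7 − 1)·159 + 1 = 955

By the generalised pigeonhole principle, to guarantee some box contains ≥ r objects we need more than (r − 1) · k objects total. Threshold: n = (r − 1) · k + 1. With r = 7 and k = 159: n = 6 · 159 + 1 = 954 + 1 = 955. For n = 954 = 6 · 159, we can put exactly 6 objects in every box, avoiding 7 in any single one — so 955 is tight.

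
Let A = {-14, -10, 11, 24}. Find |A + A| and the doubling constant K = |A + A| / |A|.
K = |A + A| / |A| = 10/4 = 5/2

Enumerate A + A = {a + b : a, b ∈ A}. With |A| = 4, there are |A|^2 = 16 ordered sum pairs; collecting distinct values, A + A = {-28, -24, -20, -3, 1, 10, 14, 22, 35, 48}, so |A + A| = 10. Thus K = 10/4 = 5/2. For comparison, the minimum possible |A + A| over all 4-element sets is 2·4 − 1 = 7 (so min K = 7/4), attained only by arithmetic progressions.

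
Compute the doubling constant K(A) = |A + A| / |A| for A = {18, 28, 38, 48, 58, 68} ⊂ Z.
K = |A + A| / |A| = 11/6

Enumerate A + A = {a + b : a, b ∈ A}. With |A| = 6, there are |A|^2 = 36 ordered sum pairs; collecting distinct values, A + A = {36, 46, 56, 66, 76, 86, 96, 106, 116, 126, 136}, so |A + A| = 11. Thus K = 11/6. Here |A + A| = 2|A| − 1 = 11, the minimum possible — so K = 11/6 is minimal, which holds iff A is an arithmetic progression.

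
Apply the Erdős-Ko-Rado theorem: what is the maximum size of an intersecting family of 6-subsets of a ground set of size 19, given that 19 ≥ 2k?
max |F| = C(18, 5) = 8568

The Erdős-Ko-Rado theorem states: for n ≥ 2k, an intersecting family of k-subsets of an n-element set has size at most C(n − 1, k − 1), with equality for 'star' families {A ⊆ [n] : |A| = k, i ∈ A} (fix an element i). For n = 19, k = 6: C(18, 5) = 8568.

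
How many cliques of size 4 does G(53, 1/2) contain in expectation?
E[# K_4] = C(53, 4) · (1/2)^C(4, 2) = 292825 / 2^6 = 4575.390625

For each 4-subset S of vertices (there are C(53, 4) = 292825 such S), let X_S = 1 if S induces a K_4 (all C(4, 2) = 6 edges present). Then P(X_S = 1) = (1/2)^6 = 1/64. By linearity of expectation, E[# K_4] = C(53, 4) · (1/2)^6 = 292825 / 64 = 4575.390625.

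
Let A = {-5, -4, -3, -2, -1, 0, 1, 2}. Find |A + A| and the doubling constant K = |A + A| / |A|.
K = |A + A| / |A| = 15/8

Enumerate A + A = {a + b : a, b ∈ A}. With |A| = 8, there are |A|^2 = 64 ordered sum pairs; collecting distinct values, A + A = {-10, -9, -8, -7, -6, -5, -4, -3, -2, -1, 0, 1, 2, 3, 4}, so |A + A| = 15. Thus K = 15/8. Here |A + A| = 2|A| − 1 = 15, the minimum possible — so K = 15/8 is minimal, which holds iff A is an arithmetic progression.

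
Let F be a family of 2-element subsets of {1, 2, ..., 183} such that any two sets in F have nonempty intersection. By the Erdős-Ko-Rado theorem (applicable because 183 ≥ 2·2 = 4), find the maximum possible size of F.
max |F| = C(182, 1) = 182

The Erdős-Ko-Rado theorem states: for n ≥ 2k, an intersecting family of k-subsets of an n-element set has size at most C(n − 1, k − 1), with equality for 'star' families {A ⊆ [n] : |A| = k, i ∈ A} (fix an element i). For n = 183, k = 2: C(182, 1) = 182.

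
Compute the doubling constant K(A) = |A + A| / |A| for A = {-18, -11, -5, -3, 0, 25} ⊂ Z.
K = |A + A| / |A| = 21/6 = 7/2

Enumerate A + A = {a + b : a, b ∈ A}. With |A| = 6, there are |A|^2 = 36 ordered sum pairs; collecting distinct values, A + A = {-36, -29, -23, -22, -21, -18, -16, -14, -11, -10, -8, -6, -5, -3, 0, 7, 14, 20, 22, 25, 50}, so |A + A| = 21. Thus K = 21/6 = 7/2. For comparison, the minimum possible |A + A| over all 6-element sets is 2·6 − 1 = 11 (so min K = 11/6), attained only by arithmetic progressions.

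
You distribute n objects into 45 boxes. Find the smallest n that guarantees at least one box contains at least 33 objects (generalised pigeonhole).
n = (33 − 1)·45 + 1 = 1441

By the generalised pigeonhole principle, to guarantee some box contains ≥ r objects we need more than (r − 1) · k objects total. Threshold: n = (r − 1) · k + 1. With r = 33 and k = 45: n = 32 · 45 + 1 = 1440 + 1 = 1441. For n = 1440 = 32 · 45, we can put exactly 32 objects in every box, avoiding 33 in any single one — so 1441 is tight.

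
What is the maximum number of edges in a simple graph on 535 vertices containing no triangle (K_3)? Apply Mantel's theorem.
ex(535, K_3) = ⌊535^2/4⌋ = 71556

Mantel (1907): a triangle-free graph on n vertices has at most ⌊n^2/4⌋ edges, with equality for the complete bipartite graph K_{⌊n/2⌋, ⌈n/2⌉}. For n = 535: ⌊535^2/4⌋ = ⌊286225/4⌋ = 71556. The extremal graph is K_{267, 268}, which has 267·268 = 71556 edges.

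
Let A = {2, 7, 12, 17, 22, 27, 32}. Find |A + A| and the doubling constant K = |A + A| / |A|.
K = |A + A| / |A| = 13/7

Enumerate A + A = {a + b : a, b ∈ A}. With |A| = 7, there are |A|^2 = 49 ordered sum pairs; collecting distinct values, A + A = {4, 9, 14, 19, 24, 29, 34, 39, 44, 49, 54, 59, 64}, so |A + A| = 13. Thus K = 13/7. Here |A + A| = 2|A| − 1 = 13, the minimum possible — so K = 13/7 is minimal, which holds iff A is an arithmetic progression.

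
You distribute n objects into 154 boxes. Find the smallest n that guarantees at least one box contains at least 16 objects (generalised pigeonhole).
n = (16 − 1)·154 + 1 = 2311

By the generalised pigeonhole principle, to guarantee some box contains ≥ r objects we need more than (r − 1) · k objects total. Threshold: n = (r − 1) · k + 1. With r = 16 and k = 154: n = 15 · 154 + 1 = 2310 + 1 = 2311. For n = 2310 = 15 · 154, we can put exactly 15 objects in every box, avoiding 16 in any single one — so 2311 is tight.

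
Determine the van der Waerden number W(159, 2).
W(159, 2) = 159 + 1 = 160

A 2-term AP is any pair of integers, so a monochromatic 2-AP exists iff some colour is used at least twice. With 159 colours, the colouring i ↦ i on {1, ..., 159} uses each colour once, avoiding any monochromatic pair, so W(159, 2) > 159. For {1, ..., 160}, pigeonhole forces two integers of the same colour, which form a monochromatic 2-AP. Hence W(159, 2) = 160.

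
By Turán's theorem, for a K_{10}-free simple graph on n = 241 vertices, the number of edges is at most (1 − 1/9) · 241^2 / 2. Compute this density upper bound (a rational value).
Turán density bound = (8/9) · 241^2/2 = 232324/9 ≈ 25813.7778

Turán's theorem: ex(n, K_{r+1}) is achieved by the complete r-partite Turán graph T(n, r) with parts as balanced as possible, and is at most (1 − 1/r) · n^2/2. For r = 9, n = 241: the density bound is (8/9) · 58081/2 = 232324/9 ≈ 25813.7778. The integer-valued extremum is e(T(241, 9)) = 25813, which is strictly less than the density bound 232324/9 since 9 ∤ 241 (the parts of T(241, 9) cannot all be equal).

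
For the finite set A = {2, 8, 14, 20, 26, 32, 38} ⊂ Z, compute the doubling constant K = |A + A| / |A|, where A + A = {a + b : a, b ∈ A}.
K = |A + A| / |A| = 13/7

Enumerate A + A = {a + b : a, b ∈ A}. With |A| = 7, there are |A|^2 = 49 ordered sum pairs; collecting distinct values, A + A = {4, 10, 16, 22, 28, 34, 40, 46, 52, 58, 64, 70, 76}, so |A + A| = 13. Thus K = 13/7. Here |A + A| = 2|A| − 1 = 13, the minimum possible — so K = 13/7 is minimal, which holds iff A is an arithmetic progression.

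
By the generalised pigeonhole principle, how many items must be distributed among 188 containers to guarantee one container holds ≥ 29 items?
n = (29 − 1)·188 + 1 = 5265

By the generalised pigeonhole principle, to guarantee some box contains ≥ r objects we need more than (r − 1) · k objects total. Threshold: n = (r − 1) · k + 1. With r = 29 and k = 188: n = 28 · 188 + 1 = 5264 + 1 = 5265. For n = 5264 = 28 · 188, we can put exactly 28 objects in every box, avoiding 29 in any single one — so 5265 is tight.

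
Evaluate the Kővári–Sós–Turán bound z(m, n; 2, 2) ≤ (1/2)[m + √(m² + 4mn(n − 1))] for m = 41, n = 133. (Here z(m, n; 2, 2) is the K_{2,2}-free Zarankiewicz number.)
z(41, 133; 2, 2) ≤ (1/2)[41 + √(41² + 4·41·133·132)] = (1/2)[41 + √2880865] = 869.1556

Kővári–Sós–Turán: let r_1, ..., r_41 be the row sums and z = Σ r_i the total number of 1s. Each pair of columns can share at most one row with both entries 1 (else a 2×2 all-ones block appears), so Σ_i C(r_i, 2) ≤ C(133, 2) = 8778. By convexity Σ_i C(r_i, 2) ≥ 41·C(z/41, 2) = z(z − 41)/(2·41), giving z² − 41z − 41·133·132 ≤ 0 and hence z ≤ (1/2)[41 + √(1681 + 4·719796)] = (1/2)[41 + √2880865] ≈ (1/2)(41 + 1697.3111) = 869.1556.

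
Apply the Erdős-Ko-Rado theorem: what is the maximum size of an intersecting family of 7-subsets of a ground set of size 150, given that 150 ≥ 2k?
max |F| = C(149, 6) = 13725120696

Erdős-Ko-Rado (1961): when n ≥ 2k, max |F| = C(n−1, k−1). The bound is attained by the star {A : i ∈ A} for any fixed i ∈ [n]. Here C(150−1, 7−1) = C(149, 6) = 13725120696.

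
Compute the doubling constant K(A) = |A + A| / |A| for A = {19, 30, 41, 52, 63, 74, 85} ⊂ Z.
K = |A + A| / |A| = 13/7

Enumerate A + A = {a + b : a, b ∈ A}. With |A| = 7, there are |A|^2 = 49 ordered sum pairs; collecting distinct values, A + A = {38, 49, 60, 71, 82, 93, 104, 115, 126, 137, 148, 159, 170}, so |A + A| = 13. Thus K = 13/7. Here |A + A| = 2|A| − 1 = 13, the minimum possible — so K = 13/7 is minimal, which holds iff A is an arithmetic progression.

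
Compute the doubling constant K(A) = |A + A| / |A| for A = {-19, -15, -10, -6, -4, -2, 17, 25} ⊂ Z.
K = |A + A| / |A| = 31/8

Enumerate A + A = {a + b : a, b ∈ A}. With |A| = 8, there are |A|^2 = 64 ordered sum pairs; collecting distinct values, A + A = {-38, -34, -30, -29, -25, -23, -21, -20, -19, -17, -16, -14, -12, -10, -8, -6, -4, -2, 2, 6, 7, 10, 11, 13, 15, 19, 21, 23, 34, 42, 50}, so |A + A| = 31. Thus K = 31/8. For comparison, the minimum possible |A + A| over all 8-element sets is 2·8 − 1 = 15 (so min K = 15/8), attained only by arithmetic progressions.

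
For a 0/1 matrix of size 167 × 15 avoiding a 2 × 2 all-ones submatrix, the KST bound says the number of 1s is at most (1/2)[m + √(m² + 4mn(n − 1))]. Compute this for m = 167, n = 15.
z(167, 15; 2, 2) ≤ (1/2)[167 + √(167² + 4·167·15·14)] = (1/2)[167 + √168169] = 288.5421

Kővári–Sós–Turán: let r_1, ..., r_167 be the row sums and z = Σ r_i the total number of 1s. Each pair of columns can share at most one row with both entries 1 (else a 2×2 all-ones block appears), so Σ_i C(r_i, 2) ≤ C(15, 2) = 105. By convexity Σ_i C(r_i, 2) ≥ 167·C(z/167, 2) = z(z − 167)/(2·167), giving z² − 167z − 167·15·14 ≤ 0 and hence z ≤ (1/2)[167 + √(27889 + 4·35070)] = (1/2)[167 + √168169] ≈ (1/2)(167 + 410.0841) = 288.5421.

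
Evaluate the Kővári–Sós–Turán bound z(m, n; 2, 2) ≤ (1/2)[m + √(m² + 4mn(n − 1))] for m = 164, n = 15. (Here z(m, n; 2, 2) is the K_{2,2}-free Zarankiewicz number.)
z(164, 15; 2, 2) ≤ (1/2)[164 + √(164² + 4·164·15·14)] = (1/2)[164 + √164656] = 284.8891

Kővári–Sós–Turán: let r_1, ..., r_164 be the row sums and z = Σ r_i the total number of 1s. Each pair of columns can share at most one row with both entries 1 (else a 2×2 all-ones block appears), so Σ_i C(r_i, 2) ≤ C(15, 2) = 105. By convexity Σ_i C(r_i, 2) ≥ 164·C(z/164, 2) = z(z − 164)/(2·164), giving z² − 164z − 164·15·14 ≤ 0 and hence z ≤ (1/2)[164 + √(26896 + 4·34440)] = (1/2)[164 + √164656] ≈ (1/2)(164 + 405.7783) = 284.8891.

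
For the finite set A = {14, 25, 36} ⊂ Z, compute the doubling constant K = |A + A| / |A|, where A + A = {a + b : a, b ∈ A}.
K = |A + A| / |A| = 5/3

Enumerate A + A = {a + b : a, b ∈ A}. With |A| = 3, there are |A|^2 = 9 ordered sum pairs; collecting distinct values, A + A = {28, 39, 50, 61, 72}, so |A + A| = 5. Thus K = 5/3. Here |A + A| = 2|A| − 1 = 5, the minimum possible — so K = 5/3 is minimal, which holds iff A is an arithmetic progression.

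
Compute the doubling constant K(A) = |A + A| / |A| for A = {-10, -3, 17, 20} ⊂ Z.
K = |A + A| / |A| = 10/4 = 5/2

Enumerate A + A = {a + b : a, b ∈ A}. With |A| = 4, there are |A|^2 = 16 ordered sum pairs; collecting distinct values, A + A = {-20, -13, -6, 7, 10, 14, 17, 34, 37, 40}, so |A + A| = 10. Thus K = 10/4 = 5/2. For comparison, the minimum possible |A + A| over all 4-element sets is 2·4 − 1 = 7 (so min K = 7/4), attained only by arithmetic progressions.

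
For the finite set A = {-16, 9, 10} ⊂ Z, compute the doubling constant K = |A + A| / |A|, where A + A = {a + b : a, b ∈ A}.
K = |A + A| / |A| = 6/3 = 2

Enumerate A + A = {a + b : a, b ∈ A}. With |A| = 3, there are |A|^2 = 9 ordered sum pairs; collecting distinct values, A + A = {-32, -7, -6, 18, 19, 20}, so |A + A| = 6. Thus K = 6/3 = 2. For comparison, the minimum possible |A + A| over all 3-element sets is 2·3 − 1 = 5 (so min K = 5/3), attained only by arithmetic progressions.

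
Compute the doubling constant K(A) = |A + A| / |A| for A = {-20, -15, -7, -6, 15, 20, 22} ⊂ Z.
K = |A + A| / |A| = 27/7

Enumerate A + A = {a + b : a, b ∈ A}. With |A| = 7, there are |A|^2 = 49 ordered sum pairs; collecting distinct values, A + A = {-40, -35, -30, -27, -26, -22, -21, -14, -13, -12, -5, 0, 2, 5, 7, 8, 9, 13, 14, 15, 16, 30, 35, 37, 40, 42, 44}, so |A + A| = 27. Thus K = 27/7. For comparison, the minimum possible |A + A| over all 7-element sets is 2·7 − 1 = 13 (so min K = 13/7), attained only by arithmetic progressions.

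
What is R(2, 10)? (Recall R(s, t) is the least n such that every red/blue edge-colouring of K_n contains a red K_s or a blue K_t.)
R(2, 10) = 10

R(2, k) = k for all k ≥ 2: in a 2-colouring of K_k, either some edge is red (a red K_2) or all edges are blue (a blue K_k). And K_{9} coloured all-blue has no blue K_10, so R(2, 10) > 9. Hence R(2, 10) = 10.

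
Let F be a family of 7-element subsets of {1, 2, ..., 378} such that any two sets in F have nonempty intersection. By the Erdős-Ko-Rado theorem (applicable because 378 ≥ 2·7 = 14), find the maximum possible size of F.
max |F| = C(377, 6) = 3831345703900

Erdős-Ko-Rado (1961): when n ≥ 2k, max |F| = C(n−1, k−1). The bound is attained by the star {A : i ∈ A} for any fixed i ∈ [n]. Here C(378−1, 7−1) = C(377, 6) = 3831345703900.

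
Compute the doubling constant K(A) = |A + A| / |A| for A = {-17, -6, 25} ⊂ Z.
K = |A + A| / |A| = 6/3 = 2

Enumerate A + A = {a + b : a, b ∈ A}. With |A| = 3, there are |A|^2 = 9 ordered sum pairs; collecting distinct values, A + A = {-34, -23, -12, 8, 19, 50}, so |A + A| = 6. Thus K = 6/3 = 2. For comparison, the minimum possible |A + A| over all 3-element sets is 2·3 − 1 = 5 (so min K = 5/3), attained only by arithmetic progressions.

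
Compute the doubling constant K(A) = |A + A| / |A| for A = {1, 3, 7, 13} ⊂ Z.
K = |A + A| / |A| = 9/4

Enumerate A + A = {a + b : a, b ∈ A}. With |A| = 4, there are |A|^2 = 16 ordered sum pairs; collecting distinct values, A + A = {2, 4, 6, 8, 10, 14, 16, 20, 26}, so |A + A| = 9. Thus K = 9/4. For comparison, the minimum possible |A + A| over all 4-element sets is 2·4 − 1 = 7 (so min K = 7/4), attained only by arithmetic progressions.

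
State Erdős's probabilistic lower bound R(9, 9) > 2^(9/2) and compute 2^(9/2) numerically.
2^(9/2) = 22.6274; so R(9, 9) > 22.6274

Colour each edge of K_n uniformly at random with red/blue. The expected number of monochromatic K_9 is C(n, 9) · 2 · 2^(−C(9,2)). If C(n, 9) · 2^(1 − C(9,2)) < 1, then with positive probability no monochromatic K_9 exists, so R(9, 9) > n. The standard estimate C(n, 9) ≤ n^9/9! shows this inequality holds whenever n ≤ 2^(9/2) (since 9! · 2^(C(9,2) − 1) > 2^(9^2/2) ≥ n^9). Hence R(9, 9) > 2^(9/2) = 22.6274.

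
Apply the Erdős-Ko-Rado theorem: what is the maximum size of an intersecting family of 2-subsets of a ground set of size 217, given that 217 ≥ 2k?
max |F| = C(216, 1) = 216

The Erdős-Ko-Rado theorem states: for n ≥ 2k, an intersecting family of k-subsets of an n-element set has size at most C(n − 1, k − 1), with equality for 'star' families {A ⊆ [n] : |A| = k, i ∈ A} (fix an element i). For n = 217, k = 2: C(216, 1) = 216.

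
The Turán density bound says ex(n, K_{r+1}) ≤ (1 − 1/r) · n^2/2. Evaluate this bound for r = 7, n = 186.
Turán density bound = (6/7) · 186^2/2 = 103788/7 ≈ 14826.8571

Turán's theorem: ex(n, K_{r+1}) is achieved by the complete r-partite Turán graph T(n, r) with parts as balanced as possible, and is at most (1 − 1/r) · n^2/2. For r = 7, n = 186: the density bound is (6/7) · 34596/2 = 103788/7 ≈ 14826.8571. The integer-valued extremum is e(T(186, 7)) = 14826, which is strictly less than the density bound 103788/7 since 7 ∤ 186 (the parts of T(186, 7) cannot all be equal).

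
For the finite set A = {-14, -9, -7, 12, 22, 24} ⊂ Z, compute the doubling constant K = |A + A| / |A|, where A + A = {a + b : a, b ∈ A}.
K = |A + A| / |A| = 20/6 = 10/3

Enumerate A + A = {a + b : a, b ∈ A}. With |A| = 6, there are |A|^2 = 36 ordered sum pairs; collecting distinct values, A + A = {-28, -23, -21, -18, -16, -14, -2, 3, 5, 8, 10, 13, 15, 17, 24, 34, 36, 44, 46, 48}, so |A + A| = 20. Thus K = 20/6 = 10/3. For comparison, the minimum possible |A + A| over all 6-element sets is 2·6 − 1 = 11 (so min K = 11/6), attained only by arithmetic progressions.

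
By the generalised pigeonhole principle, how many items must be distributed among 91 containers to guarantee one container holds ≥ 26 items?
n = (26 − 1)·91 + 1 = 2276

By the generalised pigeonhole principle, to guarantee some box contains ≥ r objects we need more than (r − 1) · k objects total. Threshold: n = (r − 1) · k + 1. With r = 26 and k = 91: n = 25 · 91 + 1 = 2275 + 1 = 2276. For n = 2275 = 25 · 91, we can put exactly 25 objects in every box, avoiding 26 in any single one — so 2276 is tight.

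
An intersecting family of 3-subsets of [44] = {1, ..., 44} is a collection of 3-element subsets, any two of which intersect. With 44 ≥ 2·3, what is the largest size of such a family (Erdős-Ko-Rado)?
max |F| = C(43, 2) = 903

Erdős-Ko-Rado (1961): when n ≥ 2k, max |F| = C(n−1, k−1). The bound is attained by the star {A : i ∈ A} for any fixed i ∈ [n]. Here C(44−1, 3−1) = C(43, 2) = 903.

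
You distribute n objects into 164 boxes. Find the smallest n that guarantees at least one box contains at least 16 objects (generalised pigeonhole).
n = (16 − 1)·164 + 1 = 2461

By the generalised pigeonhole principle, to guarantee some box contains ≥ r objects we need more than (r − 1) · k objects total. Threshold: n = (r − 1) · k + 1. With r = 16 and k = 164: n = 15 · 164 + 1 = 2460 + 1 = 2461. For n = 2460 = 15 · 164, we can put exactly 15 objects in every box, avoiding 16 in any single one — so 2461 is tight.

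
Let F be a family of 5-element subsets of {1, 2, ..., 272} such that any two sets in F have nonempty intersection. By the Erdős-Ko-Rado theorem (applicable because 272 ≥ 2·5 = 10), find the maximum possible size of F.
max |F| = C(271, 4) = 219790485

Erdős-Ko-Rado (1961): when n ≥ 2k, max |F| = C(n−1, k−1). The bound is attained by the star {A : i ∈ A} for any fixed i ∈ [n]. Here C(272−1, 5−1) = C(271, 4) = 219790485.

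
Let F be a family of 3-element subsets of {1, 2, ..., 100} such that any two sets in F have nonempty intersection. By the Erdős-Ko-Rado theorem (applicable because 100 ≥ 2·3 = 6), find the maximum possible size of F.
max |F| = C(99, 2) = 4851

Erdős-Ko-Rado (1961): when n ≥ 2k, max |F| = C(n−1, k−1). The bound is attained by the star {A : i ∈ A} for any fixed i ∈ [n]. Here C(100−1, 3−1) = C(99, 2) = 4851.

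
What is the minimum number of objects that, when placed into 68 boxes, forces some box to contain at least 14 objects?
n = (14 − 1)·68 + 1 = 885

By the generalised pigeonhole principle, to guarantee some box contains ≥ r objects we need more than (r − 1) · k objects total. Threshold: n = (r − 1) · k + 1. With r = 14 and k = 68: n = 13 · 68 + 1 = 884 + 1 = 885. For n = 884 = 13 · 68, we can put exactly 13 objects in every box, avoiding 14 in any single one — so 885 is tight.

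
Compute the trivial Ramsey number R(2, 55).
R(2, 55) = 55

R(2, k) = k for all k ≥ 2: in a 2-colouring of K_k, either some edge is red (a red K_2) or all edges are blue (a blue K_k). And K_{54} coloured all-blue has no blue K_55, so R(2, 55) > 54. Hence R(2, 55) = 55.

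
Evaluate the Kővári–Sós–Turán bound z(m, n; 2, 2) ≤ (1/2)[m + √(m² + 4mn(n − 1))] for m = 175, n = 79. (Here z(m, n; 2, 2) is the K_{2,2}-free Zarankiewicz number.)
z(175, 79; 2, 2) ≤ (1/2)[175 + √(175² + 4·175·79·78)] = (1/2)[175 + √4344025] = 1129.6162

Kővári–Sós–Turán: let r_1, ..., r_175 be the row sums and z = Σ r_i the total number of 1s. Each pair of columns can share at most one row with both entries 1 (else a 2×2 all-ones block appears), so Σ_i C(r_i, 2) ≤ C(79, 2) = 3081. By convexity Σ_i C(r_i, 2) ≥ 175·C(z/175, 2) = z(z − 175)/(2·175), giving z² − 175z − 175·79·78 ≤ 0 and hence z ≤ (1/2)[175 + √(30625 + 4·1078350)] = (1/2)[175 + √4344025] ≈ (1/2)(175 + 2084.2325) = 1129.6162.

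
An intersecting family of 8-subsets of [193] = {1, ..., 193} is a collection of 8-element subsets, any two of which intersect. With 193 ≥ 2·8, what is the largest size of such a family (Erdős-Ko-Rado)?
max |F| = C(192, 7) = 1708566412608

Erdős-Ko-Rado (1961): when n ≥ 2k, max |F| = C(n−1, k−1). The bound is attained by the star {A : i ∈ A} for any fixed i ∈ [n]. Here C(193−1, 8−1) = C(192, 7) = 1708566412608.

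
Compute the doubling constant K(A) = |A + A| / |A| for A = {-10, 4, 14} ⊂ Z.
K = |A + A| / |A| = 6/3 = 2

Enumerate A + A = {a + b : a, b ∈ A}. With |A| = 3, there are |A|^2 = 9 ordered sum pairs; collecting distinct values, A + A = {-20, -6, 4, 8, 18, 28}, so |A + A| = 6. Thus K = 6/3 = 2. For comparison, the minimum possible |A + A| over all 3-element sets is 2·3 − 1 = 5 (so min K = 5/3), attained only by arithmetic progressions.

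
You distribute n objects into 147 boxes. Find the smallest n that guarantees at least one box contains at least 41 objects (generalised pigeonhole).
n = (41 − 1)·147 + 1 = 5881

By the generalised pigeonhole principle, to guarantee some box contains ≥ r objects we need more than (r − 1) · k objects total. Threshold: n = (r − 1) · k + 1. With r = 41 and k = 147: n = 40 · 147 + 1 = 5880 + 1 = 5881. For n = 5880 = 40 · 147, we can put exactly 40 objects in every box, avoiding 41 in any single one — so 5881 is tight.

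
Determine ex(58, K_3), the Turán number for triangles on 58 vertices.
ex(58, K_3) = ⌊58^2/4⌋ = 841

Mantel (1907): a triangle-free graph on n vertices has at most ⌊n^2/4⌋ edges, with equality for the complete bipartite graph K_{⌊n/2⌋, ⌈n/2⌉}. For n = 58: ⌊58^2/4⌋ = ⌊3364/4⌋ = 841. The extremal graph is K_{29, 29}, which has 29·29 = 841 edges.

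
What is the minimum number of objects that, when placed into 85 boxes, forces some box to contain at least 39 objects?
n = (39 − 1)·85 + 1 = 3231

By the generalised pigeonhole principle, to guarantee some box contains ≥ r objects we need more than (r − 1) · k objects total. Threshold: n = (r − 1) · k + 1. With r = 39 and k = 85: n = 38 · 85 + 1 = 3230 + 1 = 3231. For n = 3230 = 38 · 85, we can put exactly 38 objects in every box, avoiding 39 in any single one — so 3231 is tight.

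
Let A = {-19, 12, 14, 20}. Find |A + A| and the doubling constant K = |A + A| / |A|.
K = |A + A| / |A| = 10/4 = 5/2

Enumerate A + A = {a + b : a, b ∈ A}. With |A| = 4, there are |A|^2 = 16 ordered sum pairs; collecting distinct values, A + A = {-38, -7, -5, 1, 24, 26, 28, 32, 34, 40}, so |A + A| = 10. Thus K = 10/4 = 5/2. For comparison, the minimum possible |A + A| over all 4-element sets is 2·4 − 1 = 7 (so min K = 7/4), attained only by arithmetic progressions.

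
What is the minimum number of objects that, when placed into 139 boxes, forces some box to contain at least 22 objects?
n = (22 − 1)·139 + 1 = 2920

By the generalised pigeonhole principle, to guarantee some box contains ≥ r objects we need more than (r − 1) · k objects total. Threshold: n = (r − 1) · k + 1. With r = 22 and k = 139: n = 21 · 139 + 1 = 2919 + 1 = 2920. For n = 2919 = 21 · 139, we can put exactly 21 objects in every box, avoiding 22 in any single one — so 2920 is tight.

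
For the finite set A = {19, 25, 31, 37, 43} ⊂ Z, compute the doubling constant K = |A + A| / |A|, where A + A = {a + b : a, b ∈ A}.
K = |A + A| / |A| = 9/5

Enumerate A + A = {a + b : a, b ∈ A}. With |A| = 5, there are |A|^2 = 25 ordered sum pairs; collecting distinct values, A + A = {38, 44, 50, 56, 62, 68, 74, 80, 86}, so |A + A| = 9. Thus K = 9/5. Here |A + A| = 2|A| − 1 = 9, the minimum possible — so K = 9/5 is minimal, which holds iff A is an arithmetic progression.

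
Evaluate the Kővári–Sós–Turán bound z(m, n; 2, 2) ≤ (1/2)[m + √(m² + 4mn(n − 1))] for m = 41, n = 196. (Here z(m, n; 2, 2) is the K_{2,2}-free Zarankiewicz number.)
z(41, 196; 2, 2) ≤ (1/2)[41 + √(41² + 4·41·196·195)] = (1/2)[41 + √6269761] = 1272.4745

Kővári–Sós–Turán: let r_1, ..., r_41 be the row sums and z = Σ r_i the total number of 1s. Each pair of columns can share at most one row with both entries 1 (else a 2×2 all-ones block appears), so Σ_i C(r_i, 2) ≤ C(196, 2) = 19110. By convexity Σ_i C(r_i, 2) ≥ 41·C(z/41, 2) = z(z − 41)/(2·41), giving z² − 41z − 41·196·195 ≤ 0 and hence z ≤ (1/2)[41 + √(1681 + 4·1567020)] = (1/2)[41 + √6269761] ≈ (1/2)(41 + 2503.9491) = 1272.4745.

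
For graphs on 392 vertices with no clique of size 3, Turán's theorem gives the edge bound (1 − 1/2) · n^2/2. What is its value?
Turán density bound = (1/2) · 392^2/2 = 38416

Turán's theorem: ex(n, K_{r+1}) is achieved by the complete r-partite Turán graph T(n, r) with parts as balanced as possible, and is at most (1 − 1/r) · n^2/2. For r = 2, n = 392: the density bound is (1/2) · 153664/2 = 38416. Since 2 ∣ 392, the Turán graph T(392, 2) has parts of equal size 196, and its edge count e(T(392, 2)) = 38416 attains the density bound exactly.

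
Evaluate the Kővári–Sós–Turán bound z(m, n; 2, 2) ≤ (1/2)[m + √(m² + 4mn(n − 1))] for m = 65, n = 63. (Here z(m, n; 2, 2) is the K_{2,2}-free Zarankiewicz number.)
z(65, 63; 2, 2) ≤ (1/2)[65 + √(65² + 4·65·63·62)] = (1/2)[65 + √1019785] = 537.422

Kővári–Sós–Turán: let r_1, ..., r_65 be the row sums and z = Σ r_i the total number of 1s. Each pair of columns can share at most one row with both entries 1 (else a 2×2 all-ones block appears), so Σ_i C(r_i, 2) ≤ C(63, 2) = 1953. By convexity Σ_i C(r_i, 2) ≥ 65·C(z/65, 2) = z(z − 65)/(2·65), giving z² − 65z − 65·63·62 ≤ 0 and hence z ≤ (1/2)[65 + √(4225 + 4·253890)] = (1/2)[65 + √1019785] ≈ (1/2)(65 + 1009.844) = 537.422.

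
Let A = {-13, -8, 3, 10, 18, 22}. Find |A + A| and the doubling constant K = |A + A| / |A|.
K = |A + A| / |A| = 21/6 = 7/2

Enumerate A + A = {a + b : a, b ∈ A}. With |A| = 6, there are |A|^2 = 36 ordered sum pairs; collecting distinct values, A + A = {-26, -21, -16, -10, -5, -3, 2, 5, 6, 9, 10, 13, 14, 20, 21, 25, 28, 32, 36, 40, 44}, so |A + A| = 21. Thus K = 21/6 = 7/2. For comparison, the minimum possible |A + A| over all 6-element sets is 2·6 − 1 = 11 (so min K = 11/6), attained only by arithmetic progressions.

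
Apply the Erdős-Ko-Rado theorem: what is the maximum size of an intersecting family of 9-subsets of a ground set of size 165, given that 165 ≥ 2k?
max |F| = C(164, 8) = 10912535409348

The Erdős-Ko-Rado theorem states: for n ≥ 2k, an intersecting family of k-subsets of an n-element set has size at most C(n − 1, k − 1), with equality for 'star' families {A ⊆ [n] : |A| = k, i ∈ A} (fix an element i). For n = 165, k = 9: C(164, 8) = 10912535409348.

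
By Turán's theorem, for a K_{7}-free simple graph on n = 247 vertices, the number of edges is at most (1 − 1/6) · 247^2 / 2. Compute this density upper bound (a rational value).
Turán density bound = (5/6) · 247^2/2 = 305045/12 ≈ 25420.4167

Turán's theorem: ex(n, K_{r+1}) is achieved by the complete r-partite Turán graph T(n, r) with parts as balanced as possible, and is at most (1 − 1/r) · n^2/2. For r = 6, n = 247: the density bound is (5/6) · 61009/2 = 305045/12 ≈ 25420.4167. The integer-valued extremum is e(T(247, 6)) = 25420, which is strictly less than the density bound 305045/12 since 6 ∤ 247 (the parts of T(247, 6) cannot all be equal).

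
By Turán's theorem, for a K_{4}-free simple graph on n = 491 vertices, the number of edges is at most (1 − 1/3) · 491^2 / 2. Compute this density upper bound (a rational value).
Turán density bound = (2/3) · 491^2/2 = 241081/3 ≈ 80360.3333

Turán's theorem: ex(n, K_{r+1}) is achieved by the complete r-partite Turán graph T(n, r) with parts as balanced as possible, and is at most (1 − 1/r) · n^2/2. For r = 3, n = 491: the density bound is (2/3) · 241081/2 = 241081/3 ≈ 80360.3333. The integer-valued extremum is e(T(491, 3)) = 80360, which is strictly less than the density bound 241081/3 since 3 ∤ 491 (the parts of T(491, 3) cannot all be equal).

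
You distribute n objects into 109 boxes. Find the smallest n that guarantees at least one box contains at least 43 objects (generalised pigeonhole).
n = (43 − 1)·109 + 1 = 4579

By the generalised pigeonhole principle, to guarantee some box contains ≥ r objects we need more than (r − 1) · k objects total. Threshold: n = (r − 1) · k + 1. With r = 43 and k = 109: n = 42 · 109 + 1 = 4578 + 1 = 4579. For n = 4578 = 42 · 109, we can put exactly 42 objects in every box, avoiding 43 in any single one — so 4579 is tight.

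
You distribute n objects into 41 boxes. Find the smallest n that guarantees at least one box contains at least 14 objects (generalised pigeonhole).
n = (14 − 1)·41 + 1 = 534

By the generalised pigeonhole principle, to guarantee some box contains ≥ r objects we need more than (r − 1) · k objects total. Threshold: n = (r − 1) · k + 1. With r = 14 and k = 41: n = 13 · 41 + 1 = 533 + 1 = 534. For n = 533 = 13 · 41, we can put exactly 13 objects in every box, avoiding 14 in any single one — so 534 is tight.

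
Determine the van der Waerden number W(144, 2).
W(144, 2) = 144 + 1 = 145

A 2-term AP is any pair of integers, so a monochromatic 2-AP exists iff some colour is used at least twice. With 144 colours, the colouring i ↦ i on {1, ..., 144} uses each colour once, avoiding any monochromatic pair, so W(144, 2) > 144. For {1, ..., 145}, pigeonhole forces two integers of the same colour, which form a monochromatic 2-AP. Hence W(144, 2) = 145.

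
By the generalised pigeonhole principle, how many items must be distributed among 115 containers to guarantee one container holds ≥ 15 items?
n = (15 − 1)·115 + 1 = 1611

By the generalised pigeonhole principle, to guarantee some box contains ≥ r objects we need more than (r − 1) · k objects total. Threshold: n = (r − 1) · k + 1. With r = 15 and k = 115: n = 14 · 115 + 1 = 1610 + 1 = 1611. For n = 1610 = 14 · 115, we can put exactly 14 objects in every box, avoiding 15 in any single one — so 1611 is tight.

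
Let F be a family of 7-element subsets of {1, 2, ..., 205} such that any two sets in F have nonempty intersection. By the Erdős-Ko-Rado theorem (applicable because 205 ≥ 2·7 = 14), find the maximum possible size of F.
max |F| = C(204, 6) = 92944609660

The Erdős-Ko-Rado theorem states: for n ≥ 2k, an intersecting family of k-subsets of an n-element set has size at most C(n − 1, k − 1), with equality for 'star' families {A ⊆ [n] : |A| = k, i ∈ A} (fix an element i). For n = 205, k = 7: C(204, 6) = 92944609660.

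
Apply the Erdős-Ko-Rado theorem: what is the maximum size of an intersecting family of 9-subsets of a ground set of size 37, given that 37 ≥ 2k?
max |F| = C(36, 8) = 30260340

The Erdős-Ko-Rado theorem states: for n ≥ 2k, an intersecting family of k-subsets of an n-element set has size at most C(n − 1, k − 1), with equality for 'star' families {A ⊆ [n] : |A| = k, i ∈ A} (fix an element i). For n = 37, k = 9: C(36, 8) = 30260340.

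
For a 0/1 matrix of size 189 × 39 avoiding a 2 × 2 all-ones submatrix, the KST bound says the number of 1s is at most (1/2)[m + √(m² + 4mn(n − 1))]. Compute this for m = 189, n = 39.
z(189, 39; 2, 2) ≤ (1/2)[189 + √(189² + 4·189·39·38)] = (1/2)[189 + √1156113] = 632.1135

Kővári–Sós–Turán: let r_1, ..., r_189 be the row sums and z = Σ r_i the total number of 1s. Each pair of columns can share at most one row with both entries 1 (else a 2×2 all-ones block appears), so Σ_i C(r_i, 2) ≤ C(39, 2) = 741. By convexity Σ_i C(r_i, 2) ≥ 189·C(z/189, 2) = z(z − 189)/(2·189), giving z² − 189z − 189·39·38 ≤ 0 and hence z ≤ (1/2)[189 + √(35721 + 4·280098)] = (1/2)[189 + √1156113] ≈ (1/2)(189 + 1075.227) = 632.1135.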